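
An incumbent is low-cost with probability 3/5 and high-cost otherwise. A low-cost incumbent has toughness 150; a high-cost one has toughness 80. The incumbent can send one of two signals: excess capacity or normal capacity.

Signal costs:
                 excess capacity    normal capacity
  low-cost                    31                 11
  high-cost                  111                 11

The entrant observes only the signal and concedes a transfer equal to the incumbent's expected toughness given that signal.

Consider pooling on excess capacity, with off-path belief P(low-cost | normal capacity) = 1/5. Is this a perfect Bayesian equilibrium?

No

On the equilibrium path (excess capacity) the entrant holds the prior 3/5 and pays 3/5·150 + 2/5·80 = 122. Off-path (normal capacity) belief 1/5 gives 1/5·150 + 4/5·80 = 94.
Low-cost: excess capacity gives 122 − 31 = 91; normal capacity gives 94 − 11 = 83. Stays. ✓
High-cost: excess capacity gives 122 − 111 = 11; normal capacity gives 94 − 11 = 83. Deviates. ✗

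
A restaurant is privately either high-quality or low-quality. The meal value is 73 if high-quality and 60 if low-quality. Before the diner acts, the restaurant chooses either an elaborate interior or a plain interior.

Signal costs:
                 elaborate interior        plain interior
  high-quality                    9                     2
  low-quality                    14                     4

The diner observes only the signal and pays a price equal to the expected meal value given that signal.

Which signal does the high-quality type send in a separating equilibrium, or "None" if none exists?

None

Try high-quality → elaborate interior, low-quality → plain interior:
  Under separation the diner infers type exactly: elaborate interior → high-quality (pays 73), plain interior → low-quality (pays 60).
  High-quality: elaborate interior gives 73 − 9 = 64; plain interior gives 60 − 2 = 58. No deviation. ✓
  Low-quality: plain interior gives 60 − 4 = 56; elaborate interior gives 73 − 14 = 59. Would deviate. ✗
Try high-quality → plain interior, low-quality → elaborate interior:
  Under separation the diner infers type exactly: plain interior → high-quality (pays 73), elaborate interior → low-quality (pays 60).
  High-quality: plain interior gives 73 − 2 = 71; elaborate interior gives 60 − 9 = 51. No deviation. ✓
  Low-quality: elaborate interior gives 60 − 14 = 46; plain interior gives 73 − 4 = 69. Would deviate. ✗
Neither assignment is incentive-compatible.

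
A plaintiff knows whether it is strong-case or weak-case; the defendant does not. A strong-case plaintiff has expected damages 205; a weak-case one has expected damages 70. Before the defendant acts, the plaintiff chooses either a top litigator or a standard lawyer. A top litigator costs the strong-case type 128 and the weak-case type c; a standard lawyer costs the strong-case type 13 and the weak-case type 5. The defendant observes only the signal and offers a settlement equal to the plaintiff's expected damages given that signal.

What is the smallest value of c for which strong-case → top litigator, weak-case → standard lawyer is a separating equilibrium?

140

Under separation: top litigator → strong-case (pays 205); standard lawyer → weak-case (pays 70).
Strong-case: 205 − 128 = 77 ≥ 70 − 13 = 57. Holds regardless of c. ✓
Weak-case: 70 − 5 ≥ 205 − c, so c ≥ 205 − 65 = 140.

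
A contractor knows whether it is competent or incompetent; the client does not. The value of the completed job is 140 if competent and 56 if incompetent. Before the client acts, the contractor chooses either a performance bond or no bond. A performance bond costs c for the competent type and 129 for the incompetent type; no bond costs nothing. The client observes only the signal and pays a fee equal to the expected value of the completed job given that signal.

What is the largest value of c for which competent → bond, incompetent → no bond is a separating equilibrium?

84

Under separation: bond → competent (pays 140); no bond → incompetent (pays 56).
Incompetent: 56 − 0 = 56 ≥ 140 − 129 = 11. Holds regardless of c. ✓
Competent: 140 − c ≥ 56 − 0, so c ≤ 140 − 56 = 84.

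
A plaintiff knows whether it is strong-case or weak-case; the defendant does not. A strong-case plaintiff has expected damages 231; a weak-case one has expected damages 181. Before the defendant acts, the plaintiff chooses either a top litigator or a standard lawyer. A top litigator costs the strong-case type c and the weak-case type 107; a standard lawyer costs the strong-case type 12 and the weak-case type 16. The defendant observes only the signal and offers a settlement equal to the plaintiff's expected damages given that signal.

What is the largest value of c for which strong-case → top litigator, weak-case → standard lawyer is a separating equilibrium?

Under separation: top litigator → strong-case (pays 231); standard lawyer → weak-case (pays 181).
Weak-case: 181 − 16 = 165 ≥ 231 − 107 = 124. Holds regardless of c. ✓
Strong-case: 231 − c ≥ 181 − 12, so c ≤ 231 − 169 = 62.

62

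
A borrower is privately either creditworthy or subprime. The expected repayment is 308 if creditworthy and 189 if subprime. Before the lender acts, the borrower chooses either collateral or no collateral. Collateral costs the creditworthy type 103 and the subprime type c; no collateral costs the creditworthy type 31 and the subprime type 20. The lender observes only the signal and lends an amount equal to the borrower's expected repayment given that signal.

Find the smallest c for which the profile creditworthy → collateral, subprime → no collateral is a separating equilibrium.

Under separation: collateral → creditworthy (pays 308); no collateral → subprime (pays 189).
Creditworthy: 308 − 103 = 205 ≥ 189 − 31 = 158. Holds regardless of c. ✓
Subprime: 189 − 20 ≥ 308 − c, so c ≥ 308 − 169 = 139.

139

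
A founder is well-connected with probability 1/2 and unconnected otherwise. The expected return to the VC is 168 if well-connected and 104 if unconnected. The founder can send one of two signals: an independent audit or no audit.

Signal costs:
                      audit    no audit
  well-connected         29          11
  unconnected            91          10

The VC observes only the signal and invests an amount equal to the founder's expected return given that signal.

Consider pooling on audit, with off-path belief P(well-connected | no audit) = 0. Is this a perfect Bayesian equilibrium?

On the equilibrium path (audit) the VC holds the prior 1/2 and pays 1/2·168 + 1/2·104 = 136. Off-path (no audit) belief 0 gives 0·168 + 1·104 = 104.
Well-connected: audit gives 136 − 29 = 107; no audit gives 104 − 11 = 93. Stays. ✓
Unconnected: audit gives 136 − 91 = 45; no audit gives 104 − 10 = 94. Deviates. ✗

No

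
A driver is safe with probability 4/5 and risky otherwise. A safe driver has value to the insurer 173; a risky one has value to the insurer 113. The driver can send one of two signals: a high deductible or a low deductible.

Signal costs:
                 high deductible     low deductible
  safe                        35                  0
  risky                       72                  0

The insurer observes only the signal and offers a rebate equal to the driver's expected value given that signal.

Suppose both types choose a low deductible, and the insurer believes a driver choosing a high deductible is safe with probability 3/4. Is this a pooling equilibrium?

Yes

At the pooled signal (low deductible) the insurer holds the prior 4/5 and pays 4/5·173 + 1/5·113 = 161. Off-path (high deductible) belief 3/4 gives 3/4·173 + 1/4·113 = 158.
Safe: low deductible gives 161 − 0 = 161; high deductible gives 158 − 35 = 123. Stays. ✓
Risky: low deductible gives 161 − 0 = 161; high deductible gives 158 − 72 = 86. Stays. ✓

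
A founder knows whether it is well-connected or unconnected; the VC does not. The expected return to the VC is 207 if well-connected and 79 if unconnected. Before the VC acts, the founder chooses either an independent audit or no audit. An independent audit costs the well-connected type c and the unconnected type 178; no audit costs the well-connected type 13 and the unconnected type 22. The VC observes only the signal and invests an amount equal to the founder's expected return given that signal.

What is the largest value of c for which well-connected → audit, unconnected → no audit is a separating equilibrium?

141

Under separation: audit → well-connected (pays 207); no audit → unconnected (pays 79).
Unconnected: 79 − 22 = 57 ≥ 207 − 178 = 29. Holds regardless of c. ✓
Well-connected: 207 − c ≥ 79 − 13, so c ≤ 207 − 66 = 141.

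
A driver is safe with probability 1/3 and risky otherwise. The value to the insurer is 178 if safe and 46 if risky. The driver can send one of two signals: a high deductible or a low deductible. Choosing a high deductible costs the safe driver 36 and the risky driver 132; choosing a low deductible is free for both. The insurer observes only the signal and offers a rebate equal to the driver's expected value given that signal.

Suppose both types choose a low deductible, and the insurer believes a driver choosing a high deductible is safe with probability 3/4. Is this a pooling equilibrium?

No

At the pooled signal (low deductible) the insurer holds the prior 1/3 and pays 1/3·178 + 2/3·46 = 90. Off-path (high deductible) belief 3/4 gives 3/4·178 + 1/4·46 = 145.
Safe: low deductible gives 90 − 0 = 90; high deductible gives 145 − 36 = 109. Deviates. ✗
Risky: low deductible gives 90 − 0 = 90; high deductible gives 145 − 132 = 13. Stays. ✓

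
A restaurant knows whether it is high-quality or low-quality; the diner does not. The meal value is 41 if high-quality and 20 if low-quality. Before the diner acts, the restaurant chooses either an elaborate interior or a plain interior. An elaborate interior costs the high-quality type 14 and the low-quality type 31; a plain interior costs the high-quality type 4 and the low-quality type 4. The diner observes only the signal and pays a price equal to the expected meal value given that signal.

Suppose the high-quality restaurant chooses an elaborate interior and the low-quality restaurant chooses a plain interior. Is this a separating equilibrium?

Yes

If types separate, elaborate interior earns payment 41 and plain interior earns 20.
High-quality: elaborate interior gives 41 − 14 = 27; plain interior gives 20 − 4 = 16. No deviation. ✓
Low-quality: plain interior gives 20 − 4 = 16; elaborate interior gives 41 − 31 = 10. No deviation. ✓
Neither type gains from mimicking the other.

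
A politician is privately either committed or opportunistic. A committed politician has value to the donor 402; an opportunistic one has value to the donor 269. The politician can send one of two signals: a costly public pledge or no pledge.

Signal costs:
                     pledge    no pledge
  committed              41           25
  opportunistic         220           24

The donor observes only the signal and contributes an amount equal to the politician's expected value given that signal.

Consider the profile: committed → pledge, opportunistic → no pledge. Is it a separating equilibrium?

If types separate, pledge earns payment 402 and no pledge earns 269.
Committed: pledge gives 402 − 41 = 361; no pledge gives 269 − 25 = 244. No deviation. ✓
Opportunistic: no pledge gives 269 − 24 = 245; pledge gives 402 − 220 = 182. No deviation. ✓
Neither type gains from mimicking the other.

Yes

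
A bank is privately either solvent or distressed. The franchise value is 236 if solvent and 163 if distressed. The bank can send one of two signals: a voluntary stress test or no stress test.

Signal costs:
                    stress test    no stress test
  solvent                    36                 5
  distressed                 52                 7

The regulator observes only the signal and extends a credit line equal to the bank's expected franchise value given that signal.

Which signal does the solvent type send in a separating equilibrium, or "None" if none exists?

None

Try solvent → stress test, distressed → no stress test:
  Under separation the regulator infers type exactly: stress test → solvent (pays 236), no stress test → distressed (pays 163).
  Solvent: stress test gives 236 − 36 = 200; no stress test gives 163 − 5 = 158. No deviation. ✓
  Distressed: no stress test gives 163 − 7 = 156; stress test gives 236 − 52 = 184. Would deviate. ✗
Try solvent → no stress test, distressed → stress test:
  Under separation the regulator infers type exactly: no stress test → solvent (pays 236), stress test → distressed (pays 163).
  Solvent: no stress test gives 236 − 5 = 231; stress test gives 163 − 36 = 127. No deviation. ✓
  Distressed: stress test gives 163 − 52 = 111; no stress test gives 236 − 7 = 229. Would deviate. ✗
Neither assignment is incentive-compatible.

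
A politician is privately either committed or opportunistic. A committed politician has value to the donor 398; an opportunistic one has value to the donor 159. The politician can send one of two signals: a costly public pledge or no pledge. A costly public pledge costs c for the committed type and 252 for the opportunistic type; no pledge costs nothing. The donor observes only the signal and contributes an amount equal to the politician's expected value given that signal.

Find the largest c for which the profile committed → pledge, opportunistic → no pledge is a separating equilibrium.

Under separation: pledge → committed (pays 398); no pledge → opportunistic (pays 159).
Opportunistic: 159 − 0 = 159 ≥ 398 − 252 = 146. Holds regardless of c. ✓
Committed: 398 − c ≥ 159 − 0, so c ≤ 398 − 159 = 239.

239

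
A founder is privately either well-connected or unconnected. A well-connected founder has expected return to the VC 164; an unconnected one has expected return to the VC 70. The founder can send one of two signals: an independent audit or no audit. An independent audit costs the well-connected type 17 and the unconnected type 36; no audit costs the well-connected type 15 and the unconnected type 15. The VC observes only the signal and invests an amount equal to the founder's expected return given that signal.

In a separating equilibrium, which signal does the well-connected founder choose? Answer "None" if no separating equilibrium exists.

None

Try well-connected → audit, unconnected → no audit:
  Under separation the VC infers type exactly: audit → well-connected (pays 164), no audit → unconnected (pays 70).
  Well-connected: audit gives 164 − 17 = 147; no audit gives 70 − 15 = 55. No deviation. ✓
  Unconnected: no audit gives 70 − 15 = 55; audit gives 164 − 36 = 128. Would deviate. ✗
Try well-connected → no audit, unconnected → audit:
  Under separation the VC infers type exactly: no audit → well-connected (pays 164), audit → unconnected (pays 70).
  Well-connected: no audit gives 164 − 15 = 149; audit gives 70 − 17 = 53. No deviation. ✓
  Unconnected: audit gives 70 − 36 = 34; no audit gives 164 − 15 = 149. Would deviate. ✗
Neither assignment is incentive-compatible.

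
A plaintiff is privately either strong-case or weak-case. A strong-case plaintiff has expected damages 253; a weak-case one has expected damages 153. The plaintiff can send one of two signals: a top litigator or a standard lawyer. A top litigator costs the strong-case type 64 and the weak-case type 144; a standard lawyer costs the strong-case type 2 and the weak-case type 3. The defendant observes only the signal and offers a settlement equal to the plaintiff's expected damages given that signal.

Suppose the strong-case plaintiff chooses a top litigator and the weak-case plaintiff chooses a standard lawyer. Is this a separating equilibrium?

If types separate, top litigator earns payment 253 and standard lawyer earns 153.
Strong-case: top litigator gives 253 − 64 = 189; standard lawyer gives 153 − 2 = 151. No deviation. ✓
Weak-case: standard lawyer gives 153 − 3 = 150; top litigator gives 253 − 144 = 109. No deviation. ✓
Both incentive constraints hold.

Yes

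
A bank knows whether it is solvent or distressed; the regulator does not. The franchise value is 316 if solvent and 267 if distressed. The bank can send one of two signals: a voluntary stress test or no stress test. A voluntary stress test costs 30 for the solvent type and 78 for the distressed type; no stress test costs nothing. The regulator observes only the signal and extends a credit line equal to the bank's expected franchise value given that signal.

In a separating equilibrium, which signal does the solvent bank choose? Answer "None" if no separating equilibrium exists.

stress test

Try solvent → stress test, distressed → no stress test:
  If types separate, stress test earns payment 316 and no stress test earns 267.
  Solvent: stress test gives 316 − 30 = 286; no stress test gives 267 − 0 = 267. No deviation. ✓
  Distressed: no stress test gives 267 − 0 = 267; stress test gives 316 − 78 = 238. No deviation. ✓
Both hold — the solvent type sends stress test.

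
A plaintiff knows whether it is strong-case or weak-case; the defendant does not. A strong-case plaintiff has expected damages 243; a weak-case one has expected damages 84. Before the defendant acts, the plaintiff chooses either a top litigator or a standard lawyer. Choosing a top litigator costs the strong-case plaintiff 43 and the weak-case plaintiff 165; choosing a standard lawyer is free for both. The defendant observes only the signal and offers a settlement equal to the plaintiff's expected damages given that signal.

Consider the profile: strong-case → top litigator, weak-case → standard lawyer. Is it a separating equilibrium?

Under separation the defendant infers type exactly: top litigator → strong-case (pays 243), standard lawyer → weak-case (pays 84).
Strong-case: top litigator gives 243 − 43 = 200; standard lawyer gives 84 − 0 = 84. No deviation. ✓
Weak-case: standard lawyer gives 84 − 0 = 84; top litigator gives 243 − 165 = 78. No deviation. ✓
Both incentive constraints hold.

Yes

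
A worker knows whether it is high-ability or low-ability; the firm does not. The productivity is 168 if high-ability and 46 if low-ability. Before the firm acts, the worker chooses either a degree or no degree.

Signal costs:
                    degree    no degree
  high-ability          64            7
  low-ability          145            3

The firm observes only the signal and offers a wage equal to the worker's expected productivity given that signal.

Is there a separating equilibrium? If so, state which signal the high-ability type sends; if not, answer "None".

Try high-ability → degree, low-ability → no degree:
  Under separation the firm infers type exactly: degree → high-ability (pays 168), no degree → low-ability (pays 46).
  High-ability: degree gives 168 − 64 = 104; no degree gives 46 − 7 = 39. No deviation. ✓
  Low-ability: no degree gives 46 − 3 = 43; degree gives 168 − 145 = 23. No deviation. ✓
Both hold — the high-ability type sends degree.

degree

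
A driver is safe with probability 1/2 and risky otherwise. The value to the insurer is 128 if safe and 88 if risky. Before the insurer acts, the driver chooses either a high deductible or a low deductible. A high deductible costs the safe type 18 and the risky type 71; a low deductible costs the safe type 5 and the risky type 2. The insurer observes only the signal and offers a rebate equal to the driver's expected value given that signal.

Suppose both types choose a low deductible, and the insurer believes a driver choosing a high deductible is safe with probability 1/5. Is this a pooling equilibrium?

Yes

At the pooled signal (low deductible) the insurer holds the prior 1/2 and pays 1/2·128 + 1/2·88 = 108. Off-path (high deductible) belief 1/5 gives 1/5·128 + 4/5·88 = 96.
Safe: low deductible gives 108 − 5 = 103; high deductible gives 96 − 18 = 78. Stays. ✓
Risky: low deductible gives 108 − 2 = 106; high deductible gives 96 − 71 = 25. Stays. ✓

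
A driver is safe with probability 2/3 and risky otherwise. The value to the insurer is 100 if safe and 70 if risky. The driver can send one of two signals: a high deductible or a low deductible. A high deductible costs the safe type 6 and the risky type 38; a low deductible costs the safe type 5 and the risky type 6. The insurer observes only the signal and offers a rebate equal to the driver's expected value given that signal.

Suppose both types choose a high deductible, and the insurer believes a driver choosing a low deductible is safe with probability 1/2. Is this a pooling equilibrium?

No

On the equilibrium path (high deductible) the insurer holds the prior 2/3 and pays 2/3·100 + 1/3·70 = 90. Off-path (low deductible) belief 1/2 gives 1/2·100 + 1/2·70 = 85.
Safe: high deductible gives 90 − 6 = 84; low deductible gives 85 − 5 = 80. Stays. ✓
Risky: high deductible gives 90 − 38 = 52; low deductible gives 85 − 6 = 79. Deviates. ✗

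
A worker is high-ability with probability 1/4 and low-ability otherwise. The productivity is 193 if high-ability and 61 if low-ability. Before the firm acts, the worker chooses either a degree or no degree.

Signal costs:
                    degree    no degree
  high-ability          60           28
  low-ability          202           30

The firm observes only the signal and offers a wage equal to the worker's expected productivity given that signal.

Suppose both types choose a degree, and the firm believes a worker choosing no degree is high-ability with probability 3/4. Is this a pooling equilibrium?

At the pooled signal (degree) the firm holds the prior 1/4 and pays 1/4·193 + 3/4·61 = 94. Off-path (no degree) belief 3/4 gives 3/4·193 + 1/4·61 = 160.
High-ability: degree gives 94 − 60 = 34; no degree gives 160 − 28 = 132. Deviates. ✗
Low-ability: degree gives 94 − 202 = -108; no degree gives 160 − 30 = 130. Deviates. ✗

No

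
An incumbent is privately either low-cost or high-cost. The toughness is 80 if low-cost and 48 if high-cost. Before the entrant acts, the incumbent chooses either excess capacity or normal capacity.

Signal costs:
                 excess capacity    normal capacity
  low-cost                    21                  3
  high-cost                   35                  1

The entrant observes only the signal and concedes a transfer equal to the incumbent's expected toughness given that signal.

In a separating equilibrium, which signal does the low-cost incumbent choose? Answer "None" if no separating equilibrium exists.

Try low-cost → excess capacity, high-cost → normal capacity:
  Under separation the entrant infers type exactly: excess capacity → low-cost (pays 80), normal capacity → high-cost (pays 48).
  Low-cost: excess capacity gives 80 − 21 = 59; normal capacity gives 48 − 3 = 45. No deviation. ✓
  High-cost: normal capacity gives 48 − 1 = 47; excess capacity gives 80 − 35 = 45. No deviation. ✓
Both hold — the low-cost type sends excess capacity.

excess capacity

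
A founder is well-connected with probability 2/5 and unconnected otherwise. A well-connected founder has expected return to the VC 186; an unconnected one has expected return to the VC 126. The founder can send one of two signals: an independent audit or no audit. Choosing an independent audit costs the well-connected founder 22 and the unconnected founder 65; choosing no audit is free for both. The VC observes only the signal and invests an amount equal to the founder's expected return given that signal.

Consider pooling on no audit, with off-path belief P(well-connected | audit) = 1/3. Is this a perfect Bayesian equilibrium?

On the equilibrium path (no audit) the VC holds the prior 2/5 and pays 2/5·186 + 3/5·126 = 150. Off-path (audit) belief 1/3 gives 1/3·186 + 2/3·126 = 146.
Well-connected: no audit gives 150 − 0 = 150; audit gives 146 − 22 = 124. Stays. ✓
Unconnected: no audit gives 150 − 0 = 150; audit gives 146 − 65 = 81. Stays. ✓
Beliefs are Bayes-consistent on-path and both types best-respond.

Yes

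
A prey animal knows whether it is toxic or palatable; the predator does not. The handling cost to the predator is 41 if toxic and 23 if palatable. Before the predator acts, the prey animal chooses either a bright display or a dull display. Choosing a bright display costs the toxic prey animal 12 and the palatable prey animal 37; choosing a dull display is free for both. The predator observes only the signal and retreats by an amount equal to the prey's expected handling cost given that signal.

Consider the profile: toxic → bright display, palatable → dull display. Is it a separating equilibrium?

If types separate, bright display earns payment 41 and dull display earns 23.
Toxic: bright display gives 41 − 12 = 29; dull display gives 23 − 0 = 23. No deviation. ✓
Palatable: dull display gives 23 − 0 = 23; bright display gives 41 − 37 = 4. No deviation. ✓
Both incentive constraints hold.

Yes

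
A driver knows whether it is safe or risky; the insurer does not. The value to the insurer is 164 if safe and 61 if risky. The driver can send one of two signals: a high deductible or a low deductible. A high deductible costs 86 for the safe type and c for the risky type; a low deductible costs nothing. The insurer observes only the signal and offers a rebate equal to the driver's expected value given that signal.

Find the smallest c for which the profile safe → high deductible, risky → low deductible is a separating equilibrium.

103

Under separation: high deductible → safe (pays 164); low deductible → risky (pays 61).
Safe: 164 − 86 = 78 ≥ 61 − 0 = 61. Holds regardless of c. ✓
Risky: 61 − 0 ≥ 164 − c, so c ≥ 164 − 61 = 103.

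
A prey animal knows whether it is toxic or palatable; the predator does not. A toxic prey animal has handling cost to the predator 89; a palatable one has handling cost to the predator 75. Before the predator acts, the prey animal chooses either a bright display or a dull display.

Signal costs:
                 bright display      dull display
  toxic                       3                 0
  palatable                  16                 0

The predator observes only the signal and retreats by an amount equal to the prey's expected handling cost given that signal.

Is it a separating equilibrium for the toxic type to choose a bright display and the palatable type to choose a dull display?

Yes

If types separate, bright display earns payment 89 and dull display earns 75.
Toxic: bright display gives 89 − 3 = 86; dull display gives 75 − 0 = 75. No deviation. ✓
Palatable: dull display gives 75 − 0 = 75; bright display gives 89 − 16 = 73. No deviation. ✓
Neither type gains from mimicking the other.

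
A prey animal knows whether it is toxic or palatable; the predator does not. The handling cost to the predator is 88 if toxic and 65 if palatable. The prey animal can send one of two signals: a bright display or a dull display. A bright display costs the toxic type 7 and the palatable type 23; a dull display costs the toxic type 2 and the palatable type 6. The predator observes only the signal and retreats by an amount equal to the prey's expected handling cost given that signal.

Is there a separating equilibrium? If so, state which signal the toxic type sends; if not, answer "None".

Try toxic → bright display, palatable → dull display:
  If types separate, bright display earns payment 88 and dull display earns 65.
  Toxic: bright display gives 88 − 7 = 81; dull display gives 65 − 2 = 63. No deviation. ✓
  Palatable: dull display gives 65 − 6 = 59; bright display gives 88 − 23 = 65. Would deviate. ✗
Try toxic → dull display, palatable → bright display:
  If types separate, dull display earns payment 88 and bright display earns 65.
  Toxic: dull display gives 88 − 2 = 86; bright display gives 65 − 7 = 58. No deviation. ✓
  Palatable: bright display gives 65 − 23 = 42; dull display gives 88 − 6 = 82. Would deviate. ✗
Neither assignment is incentive-compatible.

None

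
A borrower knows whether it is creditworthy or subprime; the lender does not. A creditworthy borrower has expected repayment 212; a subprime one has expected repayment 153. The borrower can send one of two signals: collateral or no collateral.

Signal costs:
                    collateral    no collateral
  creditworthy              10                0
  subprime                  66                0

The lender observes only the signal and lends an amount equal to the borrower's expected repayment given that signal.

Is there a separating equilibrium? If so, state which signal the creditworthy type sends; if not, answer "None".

collateral

Try creditworthy → collateral, subprime → no collateral:
  Under separation the lender infers type exactly: collateral → creditworthy (pays 212), no collateral → subprime (pays 153).
  Creditworthy: collateral gives 212 − 10 = 202; no collateral gives 153 − 0 = 153. No deviation. ✓
  Subprime: no collateral gives 153 − 0 = 153; collateral gives 212 − 66 = 146. No deviation. ✓
Both hold — the creditworthy type sends collateral.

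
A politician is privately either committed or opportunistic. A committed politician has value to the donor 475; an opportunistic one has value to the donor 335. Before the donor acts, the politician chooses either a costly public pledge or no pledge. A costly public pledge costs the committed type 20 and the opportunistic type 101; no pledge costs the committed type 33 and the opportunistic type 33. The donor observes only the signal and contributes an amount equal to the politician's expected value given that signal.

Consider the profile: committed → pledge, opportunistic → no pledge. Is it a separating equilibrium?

No

Under separation the donor infers type exactly: pledge → committed (pays 475), no pledge → opportunistic (pays 335).
Committed: pledge gives 475 − 20 = 455; no pledge gives 335 − 33 = 302. No deviation. ✓
Opportunistic: no pledge gives 335 − 33 = 302; pledge gives 475 − 101 = 374. Would deviate. ✗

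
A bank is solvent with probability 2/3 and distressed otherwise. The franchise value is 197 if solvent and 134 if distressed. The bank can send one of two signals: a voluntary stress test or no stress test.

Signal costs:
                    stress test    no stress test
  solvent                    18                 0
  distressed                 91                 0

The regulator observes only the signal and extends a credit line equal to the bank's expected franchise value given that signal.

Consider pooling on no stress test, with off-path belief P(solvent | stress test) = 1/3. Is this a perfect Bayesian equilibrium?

Yes

On the equilibrium path (no stress test) the regulator holds the prior 2/3 and pays 2/3·197 + 1/3·134 = 176. Off-path (stress test) belief 1/3 gives 1/3·197 + 2/3·134 = 155.
Solvent: no stress test gives 176 − 0 = 176; stress test gives 155 − 18 = 137. Stays. ✓
Distressed: no stress test gives 176 − 0 = 176; stress test gives 155 − 91 = 64. Stays. ✓
Beliefs are Bayes-consistent on-path and both types best-respond.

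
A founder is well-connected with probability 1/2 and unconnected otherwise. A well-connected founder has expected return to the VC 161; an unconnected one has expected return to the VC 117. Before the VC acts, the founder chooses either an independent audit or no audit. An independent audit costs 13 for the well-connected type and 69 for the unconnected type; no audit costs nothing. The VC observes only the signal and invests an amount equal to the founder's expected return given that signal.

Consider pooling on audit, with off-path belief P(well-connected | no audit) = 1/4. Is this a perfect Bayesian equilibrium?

On the equilibrium path (audit) the VC holds the prior 1/2 and pays 1/2·161 + 1/2·117 = 139. Off-path (no audit) belief 1/4 gives 1/4·161 + 3/4·117 = 128.
Well-connected: audit gives 139 − 13 = 126; no audit gives 128 − 0 = 128. Deviates. ✗
Unconnected: audit gives 139 − 69 = 70; no audit gives 128 − 0 = 128. Deviates. ✗

No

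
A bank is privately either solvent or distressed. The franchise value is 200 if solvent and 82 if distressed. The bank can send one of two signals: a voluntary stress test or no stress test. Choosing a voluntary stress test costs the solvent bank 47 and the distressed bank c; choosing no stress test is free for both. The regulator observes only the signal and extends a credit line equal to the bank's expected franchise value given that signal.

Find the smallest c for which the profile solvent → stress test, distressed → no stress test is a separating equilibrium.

118

Under separation: stress test → solvent (pays 200); no stress test → distressed (pays 82).
Solvent: 200 − 47 = 153 ≥ 82 − 0 = 82. Holds regardless of c. ✓
Distressed: 82 − 0 ≥ 200 − c, so c ≥ 200 − 82 = 118.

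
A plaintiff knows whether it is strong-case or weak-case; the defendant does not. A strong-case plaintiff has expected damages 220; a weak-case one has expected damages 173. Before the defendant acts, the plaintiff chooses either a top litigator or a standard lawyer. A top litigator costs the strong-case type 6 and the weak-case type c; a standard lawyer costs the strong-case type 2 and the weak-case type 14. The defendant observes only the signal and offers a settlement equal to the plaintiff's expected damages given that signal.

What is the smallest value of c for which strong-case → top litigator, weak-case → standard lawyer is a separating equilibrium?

61

Under separation: top litigator → strong-case (pays 220); standard lawyer → weak-case (pays 173).
Strong-case: 220 − 6 = 214 ≥ 173 − 2 = 171. Holds regardless of c. ✓
Weak-case: 173 − 14 ≥ 220 − c, so c ≥ 220 − 159 = 61.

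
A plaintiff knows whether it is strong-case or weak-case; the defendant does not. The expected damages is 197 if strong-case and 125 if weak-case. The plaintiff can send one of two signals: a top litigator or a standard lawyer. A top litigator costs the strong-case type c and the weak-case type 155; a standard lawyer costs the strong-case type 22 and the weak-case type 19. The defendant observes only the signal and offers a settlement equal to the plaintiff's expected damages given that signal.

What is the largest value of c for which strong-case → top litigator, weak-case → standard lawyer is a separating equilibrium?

Under separation: top litigator → strong-case (pays 197); standard lawyer → weak-case (pays 125).
Weak-case: 125 − 19 = 106 ≥ 197 − 155 = 42. Holds regardless of c. ✓
Strong-case: 197 − c ≥ 125 − 22, so c ≤ 197 − 103 = 94.

94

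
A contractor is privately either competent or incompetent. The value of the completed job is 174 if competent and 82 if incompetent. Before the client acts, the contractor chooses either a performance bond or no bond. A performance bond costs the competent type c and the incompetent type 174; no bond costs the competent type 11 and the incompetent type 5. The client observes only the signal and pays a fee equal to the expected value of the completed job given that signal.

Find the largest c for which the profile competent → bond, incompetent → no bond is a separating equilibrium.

103

Under separation: bond → competent (pays 174); no bond → incompetent (pays 82).
Incompetent: 82 − 5 = 77 ≥ 174 − 174 = 0. Holds regardless of c. ✓
Competent: 174 − c ≥ 82 − 11, so c ≤ 174 − 71 = 103.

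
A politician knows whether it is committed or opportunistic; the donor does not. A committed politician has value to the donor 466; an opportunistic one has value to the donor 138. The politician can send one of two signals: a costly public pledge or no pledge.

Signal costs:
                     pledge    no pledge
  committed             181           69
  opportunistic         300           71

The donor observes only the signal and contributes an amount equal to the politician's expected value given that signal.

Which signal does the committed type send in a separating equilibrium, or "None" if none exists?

None

Try committed → pledge, opportunistic → no pledge:
  Under separation the donor infers type exactly: pledge → committed (pays 466), no pledge → opportunistic (pays 138).
  Committed: pledge gives 466 − 181 = 285; no pledge gives 138 − 69 = 69. No deviation. ✓
  Opportunistic: no pledge gives 138 − 71 = 67; pledge gives 466 − 300 = 166. Would deviate. ✗
Try committed → no pledge, opportunistic → pledge:
  Under separation the donor infers type exactly: no pledge → committed (pays 466), pledge → opportunistic (pays 138).
  Committed: no pledge gives 466 − 69 = 397; pledge gives 138 − 181 = -43. No deviation. ✓
  Opportunistic: pledge gives 138 − 300 = -162; no pledge gives 466 − 71 = 395. Would deviate. ✗
Neither assignment is incentive-compatible.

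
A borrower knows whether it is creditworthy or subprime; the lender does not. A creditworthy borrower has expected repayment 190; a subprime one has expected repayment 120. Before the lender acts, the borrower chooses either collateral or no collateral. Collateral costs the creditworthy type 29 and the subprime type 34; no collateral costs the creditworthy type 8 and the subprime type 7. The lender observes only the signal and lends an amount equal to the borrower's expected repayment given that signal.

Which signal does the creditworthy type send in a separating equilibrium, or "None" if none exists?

Try creditworthy → collateral, subprime → no collateral:
  If types separate, collateral earns payment 190 and no collateral earns 120.
  Creditworthy: collateral gives 190 − 29 = 161; no collateral gives 120 − 8 = 112. No deviation. ✓
  Subprime: no collateral gives 120 − 7 = 113; collateral gives 190 − 34 = 156. Would deviate. ✗
Try creditworthy → no collateral, subprime → collateral:
  If types separate, no collateral earns payment 190 and collateral earns 120.
  Creditworthy: no collateral gives 190 − 8 = 182; collateral gives 120 − 29 = 91. No deviation. ✓
  Subprime: collateral gives 120 − 34 = 86; no collateral gives 190 − 7 = 183. Would deviate. ✗
Neither assignment is incentive-compatible.

None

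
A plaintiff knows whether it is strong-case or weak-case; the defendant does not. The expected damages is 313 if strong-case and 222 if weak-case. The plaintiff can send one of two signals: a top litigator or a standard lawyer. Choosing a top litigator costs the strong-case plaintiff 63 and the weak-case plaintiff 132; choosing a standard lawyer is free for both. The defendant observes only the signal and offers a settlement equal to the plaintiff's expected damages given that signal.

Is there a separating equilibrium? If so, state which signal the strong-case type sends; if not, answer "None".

top litigator

Try strong-case → top litigator, weak-case → standard lawyer:
  If types separate, top litigator earns payment 313 and standard lawyer earns 222.
  Strong-case: top litigator gives 313 − 63 = 250; standard lawyer gives 222 − 0 = 222. No deviation. ✓
  Weak-case: standard lawyer gives 222 − 0 = 222; top litigator gives 313 − 132 = 181. No deviation. ✓
Both hold — the strong-case type sends top litigator.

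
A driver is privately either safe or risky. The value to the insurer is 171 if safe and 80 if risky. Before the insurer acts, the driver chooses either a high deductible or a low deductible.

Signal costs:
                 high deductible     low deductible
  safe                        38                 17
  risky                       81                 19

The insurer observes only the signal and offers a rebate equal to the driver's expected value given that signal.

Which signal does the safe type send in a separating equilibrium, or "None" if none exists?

Try safe → high deductible, risky → low deductible:
  If types separate, high deductible earns payment 171 and low deductible earns 80.
  Safe: high deductible gives 171 − 38 = 133; low deductible gives 80 − 17 = 63. No deviation. ✓
  Risky: low deductible gives 80 − 19 = 61; high deductible gives 171 − 81 = 90. Would deviate. ✗
Try safe → low deductible, risky → high deductible:
  If types separate, low deductible earns payment 171 and high deductible earns 80.
  Safe: low deductible gives 171 − 17 = 154; high deductible gives 80 − 38 = 42. No deviation. ✓
  Risky: high deductible gives 80 − 81 = -1; low deductible gives 171 − 19 = 152. Would deviate. ✗
Neither assignment is incentive-compatible.

None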